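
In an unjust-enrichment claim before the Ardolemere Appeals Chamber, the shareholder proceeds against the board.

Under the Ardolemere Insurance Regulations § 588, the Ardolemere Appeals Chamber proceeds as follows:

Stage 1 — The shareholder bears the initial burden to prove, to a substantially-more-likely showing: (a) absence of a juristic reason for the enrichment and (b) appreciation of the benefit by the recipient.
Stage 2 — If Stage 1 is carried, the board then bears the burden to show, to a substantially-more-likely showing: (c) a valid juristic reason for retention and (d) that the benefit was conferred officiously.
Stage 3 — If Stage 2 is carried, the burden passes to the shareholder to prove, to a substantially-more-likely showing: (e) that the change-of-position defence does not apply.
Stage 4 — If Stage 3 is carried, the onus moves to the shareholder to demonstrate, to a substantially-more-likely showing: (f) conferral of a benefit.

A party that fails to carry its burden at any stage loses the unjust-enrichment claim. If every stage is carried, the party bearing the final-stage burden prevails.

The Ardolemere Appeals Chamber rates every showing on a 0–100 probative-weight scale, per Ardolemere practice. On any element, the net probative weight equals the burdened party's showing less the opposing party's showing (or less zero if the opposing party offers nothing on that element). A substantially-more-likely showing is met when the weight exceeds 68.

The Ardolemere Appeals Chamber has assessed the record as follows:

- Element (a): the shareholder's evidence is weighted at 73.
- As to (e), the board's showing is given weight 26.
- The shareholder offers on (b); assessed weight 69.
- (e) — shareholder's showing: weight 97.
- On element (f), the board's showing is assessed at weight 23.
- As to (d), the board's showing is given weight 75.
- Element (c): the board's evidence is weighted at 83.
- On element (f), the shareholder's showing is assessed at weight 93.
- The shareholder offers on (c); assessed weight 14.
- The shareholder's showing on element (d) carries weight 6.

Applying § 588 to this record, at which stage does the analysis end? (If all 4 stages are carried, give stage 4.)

stage 4

Stage 1 (shareholder, a substantially-more-likely showing, weight exceeds 68): (a) 73 > 68 — meets; (b) 69 > 68 — meets.
  All elements met. The burden passes to the board.
Stage 2 (board, a substantially-more-likely showing, weight exceeds 68): (c) net 83−14=69 > 68 — meets; (d) net 75−6=69 > 68 — meets.
  All elements met. The burden passes to the shareholder.
Stage 3 (shareholder, a substantially-more-likely showing, weight exceeds 68): (e) net 97−26=71 > 68 — meets.
  All elements met. The shareholder retains the burden for Stage 4.
Stage 4 (shareholder, a substantially-more-likely showing, weight exceeds 68): (f) net 93−23=70 > 68 — meets.
  Stage 4 carried; the final stage is satisfied.
With every stage satisfied, the shareholder prevails.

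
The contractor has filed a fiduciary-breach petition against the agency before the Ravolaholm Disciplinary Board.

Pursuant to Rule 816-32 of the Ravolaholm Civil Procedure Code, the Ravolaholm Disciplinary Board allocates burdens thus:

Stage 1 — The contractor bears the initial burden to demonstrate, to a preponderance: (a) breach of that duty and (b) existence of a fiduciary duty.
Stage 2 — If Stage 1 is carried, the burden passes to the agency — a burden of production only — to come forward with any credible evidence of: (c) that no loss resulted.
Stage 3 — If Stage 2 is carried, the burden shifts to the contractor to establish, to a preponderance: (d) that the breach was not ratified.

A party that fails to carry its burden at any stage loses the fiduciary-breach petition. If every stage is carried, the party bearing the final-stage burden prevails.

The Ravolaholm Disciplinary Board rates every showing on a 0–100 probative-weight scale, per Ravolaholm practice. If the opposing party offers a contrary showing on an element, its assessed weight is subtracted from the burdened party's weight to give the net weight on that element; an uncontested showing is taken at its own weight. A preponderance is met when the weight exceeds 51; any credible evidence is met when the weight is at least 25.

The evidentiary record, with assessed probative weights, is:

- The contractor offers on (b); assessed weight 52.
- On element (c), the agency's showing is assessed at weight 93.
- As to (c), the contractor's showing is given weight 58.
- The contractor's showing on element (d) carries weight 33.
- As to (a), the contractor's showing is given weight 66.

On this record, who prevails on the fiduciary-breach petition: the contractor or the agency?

Stage 1 — burden on contractor; standard: a preponderance (weight exceeds 51).
    (a): 66 > 51 [met]
    (b): 52 > 51 [met]
  Stage 1 carried; the burden shifts to the agency.
Stage 2 — burden on agency; standard: any credible evidence (weight is at least 25).
    (c): 93 − 58 = 35 ≥ 25 [met]
  All elements met. The burden passes to the contractor.
Stage 3 — burden on contractor; standard: a preponderance (weight exceeds 51).
    (d): 33 ≤ 51 [not met]
  Stage 3 not carried; the contractor fails its burden.
The agency prevails.

agency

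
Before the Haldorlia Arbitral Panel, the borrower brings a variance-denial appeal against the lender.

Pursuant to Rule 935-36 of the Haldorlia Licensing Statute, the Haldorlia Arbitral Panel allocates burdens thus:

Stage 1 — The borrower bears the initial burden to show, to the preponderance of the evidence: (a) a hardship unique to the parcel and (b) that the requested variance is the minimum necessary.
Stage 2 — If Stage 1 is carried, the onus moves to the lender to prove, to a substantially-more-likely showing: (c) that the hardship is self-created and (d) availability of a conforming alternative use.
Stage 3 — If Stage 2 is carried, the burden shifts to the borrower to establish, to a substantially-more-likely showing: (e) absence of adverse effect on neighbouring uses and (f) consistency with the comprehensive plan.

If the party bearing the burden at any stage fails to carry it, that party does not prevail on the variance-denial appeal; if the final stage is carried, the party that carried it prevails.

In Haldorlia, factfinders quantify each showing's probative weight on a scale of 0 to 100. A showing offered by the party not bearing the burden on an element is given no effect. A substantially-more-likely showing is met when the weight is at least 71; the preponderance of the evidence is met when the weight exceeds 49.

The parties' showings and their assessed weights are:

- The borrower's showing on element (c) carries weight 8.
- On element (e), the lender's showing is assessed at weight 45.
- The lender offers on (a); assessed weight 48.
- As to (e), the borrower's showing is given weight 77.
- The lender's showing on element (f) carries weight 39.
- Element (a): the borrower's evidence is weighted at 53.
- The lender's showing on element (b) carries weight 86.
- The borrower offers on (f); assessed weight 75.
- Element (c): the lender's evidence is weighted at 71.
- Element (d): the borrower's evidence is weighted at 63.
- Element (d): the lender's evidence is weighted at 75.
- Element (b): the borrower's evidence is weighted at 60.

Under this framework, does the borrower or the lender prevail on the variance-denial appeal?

borrower

Stage 1 — burden on borrower; standard: the preponderance of the evidence (weight exceeds 49).
    (a): 53 (lender's 48 disregarded) > 49 [met]
    (b): 60 (lender's 86 disregarded) > 49 [met]
  Stage 1 is satisfied; the onus moves to the lender.
Stage 2 — burden on lender; standard: a substantially-more-likely showing (weight is at least 71).
    (c): 71 (borrower's 8 disregarded) ≥ 71 [met]
    (d): 75 (borrower's 63 disregarded) ≥ 71 [met]
  The lender carries Stage 2; the borrower now bears the burden.
Stage 3 — burden on borrower; standard: a substantially-more-likely showing (weight is at least 71).
    (e): 77 (lender's 45 disregarded) ≥ 71 [met]
    (f): 75 (lender's 39 disregarded) ≥ 71 [met]
  The borrower carries the last stage.
Every stage carried; the borrower prevails.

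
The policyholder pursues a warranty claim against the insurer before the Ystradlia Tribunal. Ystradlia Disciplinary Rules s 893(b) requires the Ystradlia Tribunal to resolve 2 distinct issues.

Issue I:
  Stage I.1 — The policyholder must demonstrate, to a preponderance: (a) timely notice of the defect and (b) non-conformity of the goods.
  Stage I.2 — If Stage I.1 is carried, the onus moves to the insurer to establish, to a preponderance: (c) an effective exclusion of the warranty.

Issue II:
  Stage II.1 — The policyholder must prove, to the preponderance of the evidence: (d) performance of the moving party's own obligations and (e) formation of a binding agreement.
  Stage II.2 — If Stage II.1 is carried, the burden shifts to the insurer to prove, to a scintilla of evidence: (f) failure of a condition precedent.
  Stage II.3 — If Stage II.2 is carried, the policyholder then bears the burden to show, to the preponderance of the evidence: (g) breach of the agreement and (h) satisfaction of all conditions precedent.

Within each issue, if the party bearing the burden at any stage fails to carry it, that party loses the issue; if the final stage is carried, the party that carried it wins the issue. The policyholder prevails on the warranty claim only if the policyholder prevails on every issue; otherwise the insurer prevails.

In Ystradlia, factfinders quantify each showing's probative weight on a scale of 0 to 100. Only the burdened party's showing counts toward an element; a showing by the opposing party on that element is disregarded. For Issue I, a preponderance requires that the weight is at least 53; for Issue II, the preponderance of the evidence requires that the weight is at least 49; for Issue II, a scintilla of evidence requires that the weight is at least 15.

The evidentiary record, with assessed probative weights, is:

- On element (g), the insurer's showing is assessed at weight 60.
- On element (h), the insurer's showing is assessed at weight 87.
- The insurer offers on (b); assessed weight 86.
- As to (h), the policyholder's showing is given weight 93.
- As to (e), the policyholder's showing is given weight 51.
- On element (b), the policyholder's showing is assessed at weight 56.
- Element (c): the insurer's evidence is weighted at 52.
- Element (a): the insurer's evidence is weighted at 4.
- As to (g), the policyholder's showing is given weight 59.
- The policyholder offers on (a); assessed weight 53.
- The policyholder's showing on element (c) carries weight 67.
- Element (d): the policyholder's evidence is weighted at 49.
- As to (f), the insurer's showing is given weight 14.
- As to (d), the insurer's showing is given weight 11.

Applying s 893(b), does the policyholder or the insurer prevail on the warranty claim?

policyholder

— Issue I —
At Stage I.1 the policyholder must meet a preponderance (weight is at least 53): on (a) the weight is 53 (the insurer's 4 is given no effect), which does reach 53, so (a) meets the standard; on (b) the weight is 56 (the insurer's 86 is given no effect), ≥ 53, so (b) meets the standard.
  The policyholder carries Stage I.1; the insurer now bears the burden.
At Stage I.2 the insurer must meet a preponderance (weight is at least 53): on (c) the weight is 52 (the policyholder's 67 is given no effect), < 53, so (c) does not meet the standard.
  The insurer does not carry Stage I.2.
So the policyholder prevails on this issue.
— Issue II —
Stage II.1 (policyholder, the preponderance of the evidence, weight is at least 49): (d) 49 (insurer's 11 disregarded) ≥ 49 — meets; (e) 51 ≥ 49 — meets.
  Stage II.1 carried; the burden shifts to the insurer.
Stage II.2 (insurer, a scintilla of evidence, weight is at least 15): (f) 14 < 15 — fails.
  Not every element is met, so the insurer fails to carry Stage II.2.
The policyholder prevails on this issue.
Per-issue: Issue I → policyholder; Issue II → policyholder. The policyholder must prevail on every issue; overall, the policyholder prevails.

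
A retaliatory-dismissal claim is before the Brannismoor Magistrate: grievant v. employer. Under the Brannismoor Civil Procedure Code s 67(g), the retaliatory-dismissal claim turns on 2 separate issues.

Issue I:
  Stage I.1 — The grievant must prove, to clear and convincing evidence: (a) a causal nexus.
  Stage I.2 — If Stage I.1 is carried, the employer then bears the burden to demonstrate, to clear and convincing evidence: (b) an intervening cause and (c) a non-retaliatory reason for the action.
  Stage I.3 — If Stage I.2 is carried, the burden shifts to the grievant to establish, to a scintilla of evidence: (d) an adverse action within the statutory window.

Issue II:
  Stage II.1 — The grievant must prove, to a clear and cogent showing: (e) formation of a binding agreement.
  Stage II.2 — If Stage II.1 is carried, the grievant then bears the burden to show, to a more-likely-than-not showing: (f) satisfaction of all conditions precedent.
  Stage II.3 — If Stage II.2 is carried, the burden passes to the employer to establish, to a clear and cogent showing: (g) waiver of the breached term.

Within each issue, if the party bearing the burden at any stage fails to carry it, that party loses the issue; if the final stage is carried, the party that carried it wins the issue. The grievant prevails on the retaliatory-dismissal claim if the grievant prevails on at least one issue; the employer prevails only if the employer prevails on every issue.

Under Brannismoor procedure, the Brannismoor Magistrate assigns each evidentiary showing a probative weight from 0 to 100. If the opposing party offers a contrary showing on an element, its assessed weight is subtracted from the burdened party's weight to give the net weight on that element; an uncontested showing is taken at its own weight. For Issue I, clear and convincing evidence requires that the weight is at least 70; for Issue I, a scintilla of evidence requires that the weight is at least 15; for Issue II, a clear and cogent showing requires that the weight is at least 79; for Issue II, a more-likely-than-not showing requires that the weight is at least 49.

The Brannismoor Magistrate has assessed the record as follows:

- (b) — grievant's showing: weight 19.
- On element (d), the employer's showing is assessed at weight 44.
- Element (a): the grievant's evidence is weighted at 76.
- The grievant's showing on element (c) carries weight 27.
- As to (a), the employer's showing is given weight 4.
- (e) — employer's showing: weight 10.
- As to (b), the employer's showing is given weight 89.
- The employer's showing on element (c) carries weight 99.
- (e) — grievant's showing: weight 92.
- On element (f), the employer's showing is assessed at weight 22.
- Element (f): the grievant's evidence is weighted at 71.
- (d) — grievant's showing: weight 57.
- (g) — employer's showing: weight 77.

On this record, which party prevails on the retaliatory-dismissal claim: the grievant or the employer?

— Issue I —
Stage I.1 — burden on grievant; standard: clear and convincing evidence (weight is at least 70).
    (a): 76 − 4 = 72 ≥ 70 [met]
  Stage I.1 carried; the burden shifts to the employer.
Stage I.2 — burden on employer; standard: clear and convincing evidence (weight is at least 70).
    (b): 89 − 19 = 70 ≥ 70 [met]
    (c): 99 − 27 = 72 ≥ 70 [met]
  All elements met. The burden passes to the grievant.
Stage I.3 — burden on grievant; standard: a scintilla of evidence (weight is at least 15).
    (d): 57 − 44 = 13 < 15 [not met]
  Stage I.3 not carried; the grievant fails its burden.
So the employer prevails on this issue.
— Issue II —
At Stage II.1 the grievant must meet a clear and cogent showing (weight is at least 79): on (e) the weight is 92 less the opposing 10 gives net 82, which does reach 79, so (e) meets the standard.
  Stage II.1 is satisfied; the grievant continues to bear the burden.
At Stage II.2 the grievant must meet a more-likely-than-not showing (weight is at least 49): on (f) the weight is 71 less the opposing 22 gives net 49, which does reach 49, so (f) meets the standard.
  Stage II.2 is satisfied; the onus moves to the employer.
At Stage II.3 the employer must meet a clear and cogent showing (weight is at least 79): on (g) the weight is 77, which does not reach 79, so (g) does not meet the standard.
  Stage II.3 not carried; the employer fails its burden.
So the grievant prevails on this issue.
Per-issue: Issue I → employer; Issue II → grievant. The grievant must prevail on at least one issue; overall, the grievant prevails.

grievant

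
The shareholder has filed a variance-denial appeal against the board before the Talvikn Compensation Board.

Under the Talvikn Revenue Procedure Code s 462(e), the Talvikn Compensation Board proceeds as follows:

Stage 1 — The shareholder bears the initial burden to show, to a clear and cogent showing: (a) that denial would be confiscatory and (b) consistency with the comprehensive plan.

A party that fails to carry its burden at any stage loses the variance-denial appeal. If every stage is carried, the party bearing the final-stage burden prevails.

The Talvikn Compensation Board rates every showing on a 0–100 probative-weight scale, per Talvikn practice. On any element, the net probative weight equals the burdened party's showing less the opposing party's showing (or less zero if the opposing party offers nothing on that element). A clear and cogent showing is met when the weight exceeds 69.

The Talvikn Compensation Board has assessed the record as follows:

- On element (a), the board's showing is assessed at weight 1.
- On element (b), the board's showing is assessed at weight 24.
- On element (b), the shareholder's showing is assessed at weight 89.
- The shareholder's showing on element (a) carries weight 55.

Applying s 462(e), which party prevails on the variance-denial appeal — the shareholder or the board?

Stage 1 (shareholder, a clear and cogent showing, weight exceeds 69): (a) net 55−1=54 ≤ 69 — fails; (b) net 89−24=65 ≤ 69 — fails.
  Not every element is met, so the shareholder fails to carry Stage 1.
The analysis ends at Stage 1; the board prevails.

board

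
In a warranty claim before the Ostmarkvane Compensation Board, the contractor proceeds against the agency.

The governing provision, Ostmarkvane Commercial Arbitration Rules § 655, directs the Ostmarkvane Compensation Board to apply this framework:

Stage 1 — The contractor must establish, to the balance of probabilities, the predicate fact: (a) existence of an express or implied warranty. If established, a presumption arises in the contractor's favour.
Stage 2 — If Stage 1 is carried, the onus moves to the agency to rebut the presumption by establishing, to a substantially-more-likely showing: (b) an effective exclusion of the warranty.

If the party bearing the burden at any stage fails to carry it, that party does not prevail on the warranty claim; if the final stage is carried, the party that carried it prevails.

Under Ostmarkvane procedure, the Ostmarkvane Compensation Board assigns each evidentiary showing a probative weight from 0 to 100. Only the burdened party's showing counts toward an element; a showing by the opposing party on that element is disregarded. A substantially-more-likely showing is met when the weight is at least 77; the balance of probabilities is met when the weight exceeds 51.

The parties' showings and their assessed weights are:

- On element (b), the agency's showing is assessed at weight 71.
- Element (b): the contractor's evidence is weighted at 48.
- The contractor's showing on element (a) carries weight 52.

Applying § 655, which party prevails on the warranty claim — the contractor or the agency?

Stage 1 (contractor, the balance of probabilities, weight exceeds 51): (a) 52 > 51 — meets.
  The contractor carries Stage 1; the agency now bears the burden.
Stage 2 (agency, a substantially-more-likely showing, weight is at least 77): (b) 71 (contractor's 48 disregarded) < 77 — fails.
  Not every element is met, so the agency fails to carry Stage 2.
The contractor prevails.

contractor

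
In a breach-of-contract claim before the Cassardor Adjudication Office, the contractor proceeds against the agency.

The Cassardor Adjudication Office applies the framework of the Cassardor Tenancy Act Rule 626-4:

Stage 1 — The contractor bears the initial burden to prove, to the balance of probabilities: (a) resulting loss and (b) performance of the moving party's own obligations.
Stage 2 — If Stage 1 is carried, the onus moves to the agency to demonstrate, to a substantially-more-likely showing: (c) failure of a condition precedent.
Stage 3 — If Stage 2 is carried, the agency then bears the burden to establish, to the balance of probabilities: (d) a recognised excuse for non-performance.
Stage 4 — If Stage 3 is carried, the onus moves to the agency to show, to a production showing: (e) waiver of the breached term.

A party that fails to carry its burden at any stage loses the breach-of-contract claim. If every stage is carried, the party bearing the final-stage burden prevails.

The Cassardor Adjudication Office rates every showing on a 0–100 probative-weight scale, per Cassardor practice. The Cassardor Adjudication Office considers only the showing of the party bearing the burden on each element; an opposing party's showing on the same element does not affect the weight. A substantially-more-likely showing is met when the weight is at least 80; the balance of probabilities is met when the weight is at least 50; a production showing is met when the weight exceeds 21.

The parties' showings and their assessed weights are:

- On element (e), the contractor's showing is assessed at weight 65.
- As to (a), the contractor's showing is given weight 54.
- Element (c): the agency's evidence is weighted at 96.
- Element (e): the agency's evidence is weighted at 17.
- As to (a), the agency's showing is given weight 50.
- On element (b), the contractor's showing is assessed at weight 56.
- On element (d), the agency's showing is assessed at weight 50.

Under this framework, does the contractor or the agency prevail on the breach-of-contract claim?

contractor

Stage 1 (contractor, the balance of probabilities, weight is at least 50): (a) 54 (agency's 50 disregarded) ≥ 50 — meets; (b) 56 ≥ 50 — meets.
  The contractor carries Stage 1; the agency now bears the burden.
Stage 2 (agency, a substantially-more-likely showing, weight is at least 80): (c) 96 ≥ 80 — meets.
  Stage 2 carried; the burden remains with the agency.
Stage 3 (agency, the balance of probabilities, weight is at least 50): (d) 50 ≥ 50 — meets.
  Stage 3 carried; the burden remains with the agency.
Stage 4 (agency, a production showing, weight exceeds 21): (e) 17 (contractor's 65 disregarded) ≤ 21 — fails.
  Stage 4 not carried; the agency fails its burden.
The contractor prevails.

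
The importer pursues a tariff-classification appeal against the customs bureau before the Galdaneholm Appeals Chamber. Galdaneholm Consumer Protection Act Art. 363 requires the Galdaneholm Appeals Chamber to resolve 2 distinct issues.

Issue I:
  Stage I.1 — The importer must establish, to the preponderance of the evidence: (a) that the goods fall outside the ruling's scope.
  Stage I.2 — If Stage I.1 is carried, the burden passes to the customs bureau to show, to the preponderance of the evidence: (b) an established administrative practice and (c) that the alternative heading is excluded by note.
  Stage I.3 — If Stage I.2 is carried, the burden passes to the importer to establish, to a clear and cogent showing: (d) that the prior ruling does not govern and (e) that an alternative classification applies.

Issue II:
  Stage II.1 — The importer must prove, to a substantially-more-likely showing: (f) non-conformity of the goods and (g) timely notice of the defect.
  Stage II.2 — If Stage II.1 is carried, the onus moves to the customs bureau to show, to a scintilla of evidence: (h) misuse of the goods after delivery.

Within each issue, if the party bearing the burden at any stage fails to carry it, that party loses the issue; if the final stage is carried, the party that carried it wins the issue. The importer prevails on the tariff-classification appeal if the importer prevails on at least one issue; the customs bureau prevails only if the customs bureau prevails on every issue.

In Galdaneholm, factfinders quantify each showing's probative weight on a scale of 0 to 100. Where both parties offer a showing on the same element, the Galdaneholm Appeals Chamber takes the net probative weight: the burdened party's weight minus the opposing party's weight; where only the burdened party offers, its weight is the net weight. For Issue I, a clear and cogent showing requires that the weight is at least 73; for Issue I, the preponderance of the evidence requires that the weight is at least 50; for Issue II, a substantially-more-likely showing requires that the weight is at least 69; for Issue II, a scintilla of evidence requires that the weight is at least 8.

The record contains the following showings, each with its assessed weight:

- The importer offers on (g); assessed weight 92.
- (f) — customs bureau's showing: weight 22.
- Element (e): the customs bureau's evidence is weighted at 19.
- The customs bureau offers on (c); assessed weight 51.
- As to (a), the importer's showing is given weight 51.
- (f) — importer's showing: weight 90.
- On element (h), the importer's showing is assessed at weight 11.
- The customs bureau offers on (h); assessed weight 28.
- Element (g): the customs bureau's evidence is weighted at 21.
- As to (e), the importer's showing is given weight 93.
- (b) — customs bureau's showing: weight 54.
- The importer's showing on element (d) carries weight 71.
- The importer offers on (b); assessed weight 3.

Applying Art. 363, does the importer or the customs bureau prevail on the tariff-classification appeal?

customs bureau

— Issue I —
Stage I.1 (importer, the preponderance of the evidence, weight is at least 50): (a) 51 ≥ 50 — meets.
  Stage I.1 carried; the burden shifts to the customs bureau.
Stage I.2 (customs bureau, the preponderance of the evidence, weight is at least 50): (b) net 54−3=51 ≥ 50 — meets; (c) 51 ≥ 50 — meets.
  All elements met. The burden passes to the importer.
Stage I.3 (importer, a clear and cogent showing, weight is at least 73): (d) 71 < 73 — fails; (e) net 93−19=74 ≥ 73 — meets.
  Stage I.3 not carried; the importer fails its burden.
The customs bureau prevails on this issue.
— Issue II —
Stage II.1 — burden on importer; standard: a substantially-more-likely showing (weight is at least 69).
    (f): 90 − 22 = 68 < 69 [not met]
    (g): 92 − 21 = 71 ≥ 69 [met]
  Stage II.1 not carried; the importer fails its burden.
The analysis ends at Stage II.1; the customs bureau prevails on this issue.
Per-issue: Issue I → customs bureau; Issue II → customs bureau. The importer must prevail on at least one issue; overall, the customs bureau prevails.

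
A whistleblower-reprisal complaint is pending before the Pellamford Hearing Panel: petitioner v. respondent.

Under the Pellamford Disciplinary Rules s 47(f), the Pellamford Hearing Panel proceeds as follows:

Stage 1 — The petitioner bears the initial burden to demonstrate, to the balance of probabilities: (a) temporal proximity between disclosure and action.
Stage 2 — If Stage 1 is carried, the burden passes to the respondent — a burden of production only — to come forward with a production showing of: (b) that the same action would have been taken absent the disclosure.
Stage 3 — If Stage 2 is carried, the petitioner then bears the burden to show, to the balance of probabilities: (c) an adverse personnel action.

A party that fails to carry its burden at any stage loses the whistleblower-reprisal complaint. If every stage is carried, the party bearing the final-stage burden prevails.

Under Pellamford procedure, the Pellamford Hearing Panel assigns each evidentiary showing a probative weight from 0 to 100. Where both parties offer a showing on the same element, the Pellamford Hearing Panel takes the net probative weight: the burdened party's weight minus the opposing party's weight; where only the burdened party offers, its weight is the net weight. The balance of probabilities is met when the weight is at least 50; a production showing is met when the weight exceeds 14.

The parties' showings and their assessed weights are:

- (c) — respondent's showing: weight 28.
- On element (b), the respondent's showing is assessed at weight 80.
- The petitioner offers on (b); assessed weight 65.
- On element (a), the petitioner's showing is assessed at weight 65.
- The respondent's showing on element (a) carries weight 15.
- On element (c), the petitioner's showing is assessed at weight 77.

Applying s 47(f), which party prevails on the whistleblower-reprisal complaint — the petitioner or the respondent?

Stage 1 — burden on petitioner; standard: the balance of probabilities (weight is at least 50).
    (a): 65 − 15 = 50 ≥ 50 [met]
  All elements met. The burden passes to the respondent.
Stage 2 — burden on respondent; standard: a production showing (weight exceeds 14).
    (b): 80 − 65 = 15 > 14 [met]
  All elements met. The burden passes to the petitioner.
Stage 3 — burden on petitioner; standard: the balance of probabilities (weight is at least 50).
    (c): 77 − 28 = 49 < 50 [not met]
  The petitioner does not carry Stage 3.
The respondent prevails.

respondent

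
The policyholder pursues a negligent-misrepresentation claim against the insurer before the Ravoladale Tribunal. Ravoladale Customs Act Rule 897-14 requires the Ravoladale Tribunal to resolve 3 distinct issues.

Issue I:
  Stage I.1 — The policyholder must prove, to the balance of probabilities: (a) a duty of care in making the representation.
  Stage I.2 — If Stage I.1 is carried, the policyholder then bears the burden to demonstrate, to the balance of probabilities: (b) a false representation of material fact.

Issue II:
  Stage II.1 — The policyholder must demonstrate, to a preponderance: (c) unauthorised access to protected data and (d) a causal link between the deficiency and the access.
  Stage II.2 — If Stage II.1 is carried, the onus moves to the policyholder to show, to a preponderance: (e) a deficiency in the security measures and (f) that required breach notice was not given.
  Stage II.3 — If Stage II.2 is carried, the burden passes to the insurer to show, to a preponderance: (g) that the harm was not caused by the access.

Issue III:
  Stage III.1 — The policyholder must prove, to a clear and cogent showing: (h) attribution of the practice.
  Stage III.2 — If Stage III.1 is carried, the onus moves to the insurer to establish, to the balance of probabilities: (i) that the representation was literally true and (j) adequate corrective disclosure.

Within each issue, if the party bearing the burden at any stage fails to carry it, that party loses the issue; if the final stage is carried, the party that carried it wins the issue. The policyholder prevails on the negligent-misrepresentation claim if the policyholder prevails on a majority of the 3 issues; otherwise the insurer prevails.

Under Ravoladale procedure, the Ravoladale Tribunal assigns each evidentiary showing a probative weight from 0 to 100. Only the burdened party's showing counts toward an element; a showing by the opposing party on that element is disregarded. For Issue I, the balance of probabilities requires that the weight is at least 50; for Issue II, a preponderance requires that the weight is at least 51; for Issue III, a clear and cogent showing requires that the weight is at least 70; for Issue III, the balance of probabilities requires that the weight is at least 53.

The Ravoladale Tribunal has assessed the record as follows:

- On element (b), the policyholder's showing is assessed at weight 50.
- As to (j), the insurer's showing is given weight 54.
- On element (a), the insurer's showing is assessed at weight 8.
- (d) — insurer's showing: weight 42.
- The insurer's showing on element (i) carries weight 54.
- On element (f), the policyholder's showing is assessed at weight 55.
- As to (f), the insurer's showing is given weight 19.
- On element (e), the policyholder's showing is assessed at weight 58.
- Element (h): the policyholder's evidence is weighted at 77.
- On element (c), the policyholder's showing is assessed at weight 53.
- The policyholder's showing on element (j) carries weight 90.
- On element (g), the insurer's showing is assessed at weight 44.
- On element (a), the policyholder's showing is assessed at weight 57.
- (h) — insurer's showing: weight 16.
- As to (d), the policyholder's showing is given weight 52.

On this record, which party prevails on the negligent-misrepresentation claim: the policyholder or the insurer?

policyholder

— Issue I —
At Stage I.1 the policyholder must meet the balance of probabilities (weight is at least 50): on (a) the weight is 57 (the insurer's 8 is given no effect), ≥ 50, so (a) meets the standard.
  Stage I.1 carried; the burden remains with the policyholder.
At Stage I.2 the policyholder must meet the balance of probabilities (weight is at least 50): on (b) the weight is 50, which does reach 50, so (b) meets the standard.
  Stage I.2 carried; the final stage is satisfied.
With every stage satisfied, the policyholder prevails on this issue.
— Issue II —
At Stage II.1 the policyholder must meet a preponderance (weight is at least 51): on (c) the weight is 53, ≥ 51, so (c) meets the standard; on (d) the weight is 52 (the insurer's 42 is given no effect), ≥ 51, so (d) meets the standard.
  Stage II.1 is satisfied; the policyholder continues to bear the burden.
At Stage II.2 the policyholder must meet a preponderance (weight is at least 51): on (e) the weight is 58, ≥ 51, so (e) meets the standard; on (f) the weight is 55 (the insurer's 19 is given no effect), which does reach 51, so (f) meets the standard.
  Stage II.2 carried; the burden shifts to the insurer.
At Stage II.3 the insurer must meet a preponderance (weight is at least 51): on (g) the weight is 44, < 51, so (g) does not meet the standard.
  The insurer does not carry Stage II.3.
The policyholder prevails on this issue.
— Issue III —
At Stage III.1 the policyholder must meet a clear and cogent showing (weight is at least 70): on (h) the weight is 77 (the insurer's 16 is given no effect), which does reach 70, so (h) meets the standard.
  The policyholder carries Stage III.1; the insurer now bears the burden.
At Stage III.2 the insurer must meet the balance of probabilities (weight is at least 53): on (i) the weight is 54, ≥ 53, so (i) meets the standard; on (j) the weight is 54 (the policyholder's 90 is given no effect), which does reach 53, so (j) meets the standard.
  Stage III.2 carried; the final stage is satisfied.
All stages carried — the insurer prevails on this issue.
Per-issue: Issue I → policyholder; Issue II → policyholder; Issue III → insurer. The policyholder must prevail on a majority of issues; overall, the policyholder prevails.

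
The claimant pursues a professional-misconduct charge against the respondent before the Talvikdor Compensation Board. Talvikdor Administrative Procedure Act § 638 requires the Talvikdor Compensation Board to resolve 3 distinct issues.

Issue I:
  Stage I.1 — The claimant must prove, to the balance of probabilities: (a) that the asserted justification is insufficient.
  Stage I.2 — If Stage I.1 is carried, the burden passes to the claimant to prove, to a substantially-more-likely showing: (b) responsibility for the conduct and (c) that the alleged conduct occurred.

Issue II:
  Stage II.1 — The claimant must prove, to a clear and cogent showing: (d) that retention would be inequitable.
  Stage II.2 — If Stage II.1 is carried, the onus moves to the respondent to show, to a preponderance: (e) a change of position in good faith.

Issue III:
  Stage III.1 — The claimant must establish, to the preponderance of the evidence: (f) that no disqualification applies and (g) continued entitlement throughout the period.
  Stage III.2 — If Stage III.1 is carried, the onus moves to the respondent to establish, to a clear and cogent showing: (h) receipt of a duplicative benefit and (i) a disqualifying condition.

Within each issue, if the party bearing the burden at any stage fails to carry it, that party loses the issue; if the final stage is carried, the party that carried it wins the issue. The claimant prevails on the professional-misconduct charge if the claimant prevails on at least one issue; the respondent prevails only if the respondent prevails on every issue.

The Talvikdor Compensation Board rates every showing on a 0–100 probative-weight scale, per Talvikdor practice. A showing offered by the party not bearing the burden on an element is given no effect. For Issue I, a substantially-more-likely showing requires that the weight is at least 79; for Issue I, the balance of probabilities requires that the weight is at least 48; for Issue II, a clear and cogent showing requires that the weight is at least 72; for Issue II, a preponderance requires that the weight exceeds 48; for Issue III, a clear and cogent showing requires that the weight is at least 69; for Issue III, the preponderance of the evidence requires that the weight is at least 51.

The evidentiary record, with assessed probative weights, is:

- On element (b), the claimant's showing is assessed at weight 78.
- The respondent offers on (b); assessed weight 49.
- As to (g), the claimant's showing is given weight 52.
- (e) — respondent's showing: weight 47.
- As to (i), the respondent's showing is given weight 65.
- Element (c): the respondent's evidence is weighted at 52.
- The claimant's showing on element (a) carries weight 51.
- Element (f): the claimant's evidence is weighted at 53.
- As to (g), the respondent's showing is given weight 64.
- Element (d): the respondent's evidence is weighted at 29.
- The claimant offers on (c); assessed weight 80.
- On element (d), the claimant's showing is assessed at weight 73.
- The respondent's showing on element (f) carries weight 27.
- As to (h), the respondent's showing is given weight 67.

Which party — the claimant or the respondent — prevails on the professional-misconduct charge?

claimant

— Issue I —
Stage I.1 — burden on claimant; standard: the balance of probabilities (weight is at least 48).
    (a): 51 ≥ 48 [met]
  All elements met. The claimant retains the burden for Stage I.2.
Stage I.2 — burden on claimant; standard: a substantially-more-likely showing (weight is at least 79).
    (b): 78 (respondent's 49 disregarded) < 79 [not met]
    (c): 80 (respondent's 52 disregarded) ≥ 79 [met]
  The claimant does not carry Stage I.2.
So the respondent prevails on this issue.
— Issue II —
Stage II.1 (claimant, a clear and cogent showing, weight is at least 72): (d) 73 (respondent's 29 disregarded) ≥ 72 — meets.
  The claimant carries Stage II.1; the respondent now bears the burden.
Stage II.2 (respondent, a preponderance, weight exceeds 48): (e) 47 ≤ 48 — fails.
  Stage II.2 not carried; the respondent fails its burden.
The analysis ends at Stage II.2; the claimant prevails on this issue.
— Issue III —
Stage III.1 — burden on claimant; standard: the preponderance of the evidence (weight is at least 51).
    (f): 53 (respondent's 27 disregarded) ≥ 51 [met]
    (g): 52 (respondent's 64 disregarded) ≥ 51 [met]
  Stage III.1 carried; the burden shifts to the respondent.
Stage III.2 — burden on respondent; standard: a clear and cogent showing (weight is at least 69).
    (h): 67 < 69 [not met]
    (i): 65 < 69 [not met]
  The respondent does not carry Stage III.2.
So the claimant prevails on this issue.
Per-issue: Issue I → respondent; Issue II → claimant; Issue III → claimant. The claimant must prevail on at least one issue; overall, the claimant prevails.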